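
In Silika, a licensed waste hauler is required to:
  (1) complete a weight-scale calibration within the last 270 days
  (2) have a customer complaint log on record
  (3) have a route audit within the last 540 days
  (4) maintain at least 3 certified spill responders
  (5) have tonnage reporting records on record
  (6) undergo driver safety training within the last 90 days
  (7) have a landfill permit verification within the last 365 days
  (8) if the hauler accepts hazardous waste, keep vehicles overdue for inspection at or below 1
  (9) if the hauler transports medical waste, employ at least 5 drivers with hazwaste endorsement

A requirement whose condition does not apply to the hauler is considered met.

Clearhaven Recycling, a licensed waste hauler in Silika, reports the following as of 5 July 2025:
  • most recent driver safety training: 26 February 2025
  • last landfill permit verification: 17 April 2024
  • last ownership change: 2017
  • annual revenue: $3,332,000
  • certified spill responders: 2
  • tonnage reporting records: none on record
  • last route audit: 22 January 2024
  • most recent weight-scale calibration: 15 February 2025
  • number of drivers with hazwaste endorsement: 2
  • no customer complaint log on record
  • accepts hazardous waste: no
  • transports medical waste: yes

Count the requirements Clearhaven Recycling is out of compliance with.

1. weight-scale calibration 140 days ago vs limit 270 → met
2. customer complaint log absent → not met
3. route audit 530 days ago vs limit 540 → met
4. certified spill responders 2 < 3 → not met
5. tonnage reporting records absent → not met
6. driver safety training 129 days ago vs limit 90 → not met
7. landfill permit verification 444 days ago vs limit 365 → not met
8. condition 'accepts hazardous waste' does not hold → requirement n/a → met
9. condition 'transports medical waste' holds; drivers with hazwaste endorsement 2 < 5 → not met
Not met: 6 of 9

6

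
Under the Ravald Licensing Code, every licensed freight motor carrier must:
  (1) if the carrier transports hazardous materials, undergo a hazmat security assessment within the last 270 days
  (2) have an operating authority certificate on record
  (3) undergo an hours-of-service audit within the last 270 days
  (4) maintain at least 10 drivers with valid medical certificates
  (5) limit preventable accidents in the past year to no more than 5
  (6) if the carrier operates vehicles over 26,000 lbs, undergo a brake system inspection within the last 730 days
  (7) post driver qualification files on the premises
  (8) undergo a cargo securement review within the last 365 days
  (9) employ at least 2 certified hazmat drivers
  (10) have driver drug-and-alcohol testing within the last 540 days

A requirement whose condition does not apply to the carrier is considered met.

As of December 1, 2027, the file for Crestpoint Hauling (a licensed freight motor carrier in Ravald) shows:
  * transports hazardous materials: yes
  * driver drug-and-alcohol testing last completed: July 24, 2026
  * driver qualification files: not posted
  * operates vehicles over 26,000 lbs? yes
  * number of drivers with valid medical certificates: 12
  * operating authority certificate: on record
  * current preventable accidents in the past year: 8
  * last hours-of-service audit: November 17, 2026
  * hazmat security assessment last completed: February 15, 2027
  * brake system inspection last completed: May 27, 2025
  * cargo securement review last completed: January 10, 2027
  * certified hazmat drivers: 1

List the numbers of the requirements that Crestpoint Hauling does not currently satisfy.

1. condition 'transports hazardous materials' holds; hazmat security assessment 289 days ago vs limit 270 → not met
2. operating authority certificate present → met
3. hours-of-service audit 379 days ago vs limit 270 → not met
4. drivers with valid medical certificates 12 ≥ 10 → met
5. preventable accidents in the past year 8 > 5 → not met
6. condition 'operates vehicles over 26,000 lbs' holds; brake system inspection 918 days ago vs limit 730 → not met
7. driver qualification files absent → not met
8. cargo securement review 325 days ago vs limit 365 → met
9. certified hazmat drivers 1 < 2 → not met
10. driver drug-and-alcohol testing 495 days ago vs limit 540 → met
Not met: 1, 3, 5, 6, 7, 9

1, 3, 5, 6, 7, 9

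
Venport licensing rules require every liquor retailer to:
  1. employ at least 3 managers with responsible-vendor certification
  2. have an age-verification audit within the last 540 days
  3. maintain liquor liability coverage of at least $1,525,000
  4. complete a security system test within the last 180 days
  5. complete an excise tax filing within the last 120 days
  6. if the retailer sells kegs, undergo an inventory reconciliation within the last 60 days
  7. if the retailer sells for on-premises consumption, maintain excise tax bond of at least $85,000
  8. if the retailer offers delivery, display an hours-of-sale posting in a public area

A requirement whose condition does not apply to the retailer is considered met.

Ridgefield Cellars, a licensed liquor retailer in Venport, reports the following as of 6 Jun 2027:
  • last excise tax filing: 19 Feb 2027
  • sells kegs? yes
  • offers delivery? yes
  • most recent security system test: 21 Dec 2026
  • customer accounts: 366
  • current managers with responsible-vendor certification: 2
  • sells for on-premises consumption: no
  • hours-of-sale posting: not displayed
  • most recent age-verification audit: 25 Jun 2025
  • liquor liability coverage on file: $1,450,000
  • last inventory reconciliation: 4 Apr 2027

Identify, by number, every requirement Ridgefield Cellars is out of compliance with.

1, 2, 3, 6, 8

1. managers with responsible-vendor certification 2 < 3 → not met
2. age-verification audit 711 days ago vs limit 540 → not met
3. liquor liability coverage $1,450,000 < $1,525,000 → not met
4. security system test 167 days ago vs limit 180 → met
5. excise tax filing 107 days ago vs limit 120 → met
6. condition 'sells kegs' holds; inventory reconciliation 63 days ago vs limit 60 → not met
7. condition 'sells for on-premises consumption' does not hold → requirement n/a → met
8. condition 'offers delivery' holds; hours-of-sale posting absent → not met
Not met: 1, 2, 3, 6, 8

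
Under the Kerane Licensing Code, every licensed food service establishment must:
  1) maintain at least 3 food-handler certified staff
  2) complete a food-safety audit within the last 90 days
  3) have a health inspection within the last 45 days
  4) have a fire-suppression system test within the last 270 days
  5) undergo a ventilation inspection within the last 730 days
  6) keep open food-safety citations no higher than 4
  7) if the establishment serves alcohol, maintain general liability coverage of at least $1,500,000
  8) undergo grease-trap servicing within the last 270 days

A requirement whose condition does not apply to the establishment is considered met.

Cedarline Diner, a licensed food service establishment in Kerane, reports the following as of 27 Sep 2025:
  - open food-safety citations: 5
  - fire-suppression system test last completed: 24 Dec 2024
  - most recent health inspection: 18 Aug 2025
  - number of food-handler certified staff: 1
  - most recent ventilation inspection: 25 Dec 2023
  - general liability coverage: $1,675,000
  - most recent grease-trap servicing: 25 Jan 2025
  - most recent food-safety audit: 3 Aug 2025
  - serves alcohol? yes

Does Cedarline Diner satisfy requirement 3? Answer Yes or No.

Yes

3. health inspection 40 days ago vs limit 45 → met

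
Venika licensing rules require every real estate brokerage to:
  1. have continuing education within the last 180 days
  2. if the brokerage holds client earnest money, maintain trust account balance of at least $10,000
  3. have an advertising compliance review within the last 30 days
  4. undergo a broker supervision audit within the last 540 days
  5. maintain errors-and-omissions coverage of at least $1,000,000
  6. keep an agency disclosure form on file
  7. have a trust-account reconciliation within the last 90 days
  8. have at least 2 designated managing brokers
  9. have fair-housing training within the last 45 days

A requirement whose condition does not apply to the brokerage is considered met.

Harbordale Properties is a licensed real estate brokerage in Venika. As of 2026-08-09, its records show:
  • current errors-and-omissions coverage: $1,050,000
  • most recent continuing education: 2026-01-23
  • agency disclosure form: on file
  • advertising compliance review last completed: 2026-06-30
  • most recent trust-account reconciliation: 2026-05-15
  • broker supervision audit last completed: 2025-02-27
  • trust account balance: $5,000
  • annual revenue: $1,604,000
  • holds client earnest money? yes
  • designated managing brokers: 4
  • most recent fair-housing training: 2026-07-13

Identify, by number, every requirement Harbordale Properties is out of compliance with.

1. continuing education 198 days ago vs limit 180 → not met
2. condition 'holds client earnest money' holds; trust account balance $5,000 < $10,000 → not met
3. advertising compliance review 40 days ago vs limit 30 → not met
4. broker supervision audit 528 days ago vs limit 540 → met
5. errors-and-omissions coverage $1,050,000 ≥ $1,000,000 → met
6. agency disclosure form present → met
7. trust-account reconciliation 86 days ago vs limit 90 → met
8. designated managing brokers 4 ≥ 2 → met
9. fair-housing training 27 days ago vs limit 45 → met
Not met: 1, 2, 3

1, 2, 3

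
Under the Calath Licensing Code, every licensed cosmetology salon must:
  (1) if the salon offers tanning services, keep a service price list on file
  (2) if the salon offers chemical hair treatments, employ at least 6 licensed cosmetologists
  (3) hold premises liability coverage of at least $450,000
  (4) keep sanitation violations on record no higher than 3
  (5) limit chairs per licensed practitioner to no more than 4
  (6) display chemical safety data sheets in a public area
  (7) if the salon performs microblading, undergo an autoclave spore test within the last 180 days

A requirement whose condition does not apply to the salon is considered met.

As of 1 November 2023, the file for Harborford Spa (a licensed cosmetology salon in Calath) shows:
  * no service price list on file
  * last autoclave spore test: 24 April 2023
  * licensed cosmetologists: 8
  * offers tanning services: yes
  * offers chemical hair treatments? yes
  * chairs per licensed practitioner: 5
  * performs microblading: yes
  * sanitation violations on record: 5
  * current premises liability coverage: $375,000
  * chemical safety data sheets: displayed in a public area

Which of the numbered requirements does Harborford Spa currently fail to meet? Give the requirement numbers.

1. condition 'offers tanning services' holds; service price list absent → not met
2. condition 'offers chemical hair treatments' holds; licensed cosmetologists 8 ≥ 6 → met
3. premises liability coverage $375,000 < $450,000 → not met
4. sanitation violations on record 5 > 3 → not met
5. chairs per licensed practitioner 5 > 4 → not met
6. chemical safety data sheets present → met
7. condition 'performs microblading' holds; autoclave spore test 191 days ago vs limit 180 → not met
Not met: 1, 3, 4, 5, 7

1, 3, 4, 5, 7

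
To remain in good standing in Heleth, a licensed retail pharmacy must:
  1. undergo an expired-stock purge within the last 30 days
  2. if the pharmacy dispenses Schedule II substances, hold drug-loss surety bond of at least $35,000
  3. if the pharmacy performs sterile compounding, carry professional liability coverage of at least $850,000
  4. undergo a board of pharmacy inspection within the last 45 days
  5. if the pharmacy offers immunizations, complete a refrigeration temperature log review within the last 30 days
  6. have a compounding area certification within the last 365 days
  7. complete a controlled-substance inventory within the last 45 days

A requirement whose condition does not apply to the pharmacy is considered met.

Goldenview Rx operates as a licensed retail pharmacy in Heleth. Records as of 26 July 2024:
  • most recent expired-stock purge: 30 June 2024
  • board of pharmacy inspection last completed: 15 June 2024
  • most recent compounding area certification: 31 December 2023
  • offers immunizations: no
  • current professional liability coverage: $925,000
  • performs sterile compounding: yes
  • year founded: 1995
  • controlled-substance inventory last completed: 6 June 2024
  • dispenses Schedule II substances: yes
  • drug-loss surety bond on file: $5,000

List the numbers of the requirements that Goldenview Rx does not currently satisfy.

1. expired-stock purge 26 days ago vs limit 30 → met
2. condition 'dispenses Schedule II substances' holds; drug-loss surety bond $5,000 < $35,000 → not met
3. condition 'performs sterile compounding' holds; professional liability coverage $925,000 ≥ $850,000 → met
4. board of pharmacy inspection 41 days ago vs limit 45 → met
5. condition 'offers immunizations' does not hold → requirement n/a → met
6. compounding area certification 208 days ago vs limit 365 → met
7. controlled-substance inventory 50 days ago vs limit 45 → not met
Not met: 2, 7

2, 7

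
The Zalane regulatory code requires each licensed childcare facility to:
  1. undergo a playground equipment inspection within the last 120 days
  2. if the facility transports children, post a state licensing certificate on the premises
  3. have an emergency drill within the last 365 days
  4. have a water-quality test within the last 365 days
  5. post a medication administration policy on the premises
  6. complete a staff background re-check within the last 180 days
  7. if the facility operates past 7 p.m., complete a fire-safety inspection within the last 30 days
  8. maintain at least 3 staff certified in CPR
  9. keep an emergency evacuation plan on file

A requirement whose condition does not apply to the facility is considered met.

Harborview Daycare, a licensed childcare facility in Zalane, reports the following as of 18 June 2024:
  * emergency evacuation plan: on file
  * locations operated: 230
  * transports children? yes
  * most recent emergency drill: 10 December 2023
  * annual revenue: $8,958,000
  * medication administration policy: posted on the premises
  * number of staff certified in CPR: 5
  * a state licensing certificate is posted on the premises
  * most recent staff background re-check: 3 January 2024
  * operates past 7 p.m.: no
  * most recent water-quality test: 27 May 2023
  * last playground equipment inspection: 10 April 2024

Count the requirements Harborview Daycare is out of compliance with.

1

1. playground equipment inspection 69 days ago vs limit 120 → met
2. condition 'transports children' holds; state licensing certificate present → met
3. emergency drill 191 days ago vs limit 365 → met
4. water-quality test 388 days ago vs limit 365 → not met
5. medication administration policy present → met
6. staff background re-check 167 days ago vs limit 180 → met
7. condition 'operates past 7 p.m.' does not hold → requirement n/a → met
8. staff certified in CPR 5 ≥ 3 → met
9. emergency evacuation plan present → met
Not met: 1 of 9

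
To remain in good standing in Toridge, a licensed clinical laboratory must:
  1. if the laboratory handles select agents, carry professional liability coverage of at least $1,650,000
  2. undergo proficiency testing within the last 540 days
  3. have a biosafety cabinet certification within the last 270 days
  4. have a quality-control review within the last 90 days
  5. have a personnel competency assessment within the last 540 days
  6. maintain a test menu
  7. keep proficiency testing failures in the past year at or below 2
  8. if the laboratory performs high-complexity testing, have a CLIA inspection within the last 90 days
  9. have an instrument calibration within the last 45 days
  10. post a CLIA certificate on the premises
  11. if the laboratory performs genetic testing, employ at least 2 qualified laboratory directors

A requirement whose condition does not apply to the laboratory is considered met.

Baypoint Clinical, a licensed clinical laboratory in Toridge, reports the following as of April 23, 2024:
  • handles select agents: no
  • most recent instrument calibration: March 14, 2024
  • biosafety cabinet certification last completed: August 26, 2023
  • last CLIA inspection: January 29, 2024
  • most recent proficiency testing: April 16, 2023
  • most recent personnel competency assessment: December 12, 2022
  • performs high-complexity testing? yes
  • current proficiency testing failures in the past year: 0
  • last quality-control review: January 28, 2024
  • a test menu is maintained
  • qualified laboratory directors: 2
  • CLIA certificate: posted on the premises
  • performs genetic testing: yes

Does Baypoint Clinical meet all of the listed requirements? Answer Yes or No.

1. condition 'handles select agents' does not hold → requirement n/a → met
2. proficiency testing 373 days ago vs limit 540 → met
3. biosafety cabinet certification 241 days ago vs limit 270 → met
4. quality-control review 86 days ago vs limit 90 → met
5. personnel competency assessment 498 days ago vs limit 540 → met
6. test menu present → met
7. proficiency testing failures in the past year 0 ≤ 2 → met
8. condition 'performs high-complexity testing' holds; CLIA inspection 85 days ago vs limit 90 → met
9. instrument calibration 40 days ago vs limit 45 → met
10. CLIA certificate present → met
11. condition 'performs genetic testing' holds; qualified laboratory directors 2 ≥ 2 → met
All met.

Yes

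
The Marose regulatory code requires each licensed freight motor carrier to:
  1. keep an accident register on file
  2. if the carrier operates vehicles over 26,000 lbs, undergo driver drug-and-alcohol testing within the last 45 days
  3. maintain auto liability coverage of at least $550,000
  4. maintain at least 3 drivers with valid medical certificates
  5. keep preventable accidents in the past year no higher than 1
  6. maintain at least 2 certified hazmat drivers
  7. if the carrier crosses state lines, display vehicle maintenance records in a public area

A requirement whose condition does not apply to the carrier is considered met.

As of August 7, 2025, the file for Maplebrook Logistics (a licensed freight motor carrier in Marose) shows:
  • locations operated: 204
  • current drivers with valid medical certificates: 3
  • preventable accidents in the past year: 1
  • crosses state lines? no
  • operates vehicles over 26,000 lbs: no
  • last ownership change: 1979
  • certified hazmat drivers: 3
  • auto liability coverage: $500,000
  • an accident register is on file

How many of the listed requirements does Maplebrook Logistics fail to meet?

1

1. accident register present → met
2. condition 'operates vehicles over 26,000 lbs' does not hold → requirement n/a → met
3. auto liability coverage $500,000 < $550,000 → not met
4. drivers with valid medical certificates 3 ≥ 3 → met
5. preventable accidents in the past year 1 ≤ 1 → met
6. certified hazmat drivers 3 ≥ 2 → met
7. condition 'crosses state lines' does not hold → requirement n/a → met
Not met: 1 of 7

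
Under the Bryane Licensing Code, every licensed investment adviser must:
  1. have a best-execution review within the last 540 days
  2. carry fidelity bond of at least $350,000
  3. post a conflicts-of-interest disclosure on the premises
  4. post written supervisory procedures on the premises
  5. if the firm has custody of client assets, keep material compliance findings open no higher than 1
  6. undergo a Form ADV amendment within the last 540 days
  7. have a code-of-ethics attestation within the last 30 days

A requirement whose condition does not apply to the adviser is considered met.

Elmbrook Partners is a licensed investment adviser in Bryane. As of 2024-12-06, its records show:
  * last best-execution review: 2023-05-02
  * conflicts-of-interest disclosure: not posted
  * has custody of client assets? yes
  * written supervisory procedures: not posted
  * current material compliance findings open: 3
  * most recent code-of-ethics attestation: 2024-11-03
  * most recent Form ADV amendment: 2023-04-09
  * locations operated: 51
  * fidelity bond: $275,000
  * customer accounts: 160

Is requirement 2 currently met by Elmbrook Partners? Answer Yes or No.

No

2. fidelity bond $275,000 < $350,000 → not met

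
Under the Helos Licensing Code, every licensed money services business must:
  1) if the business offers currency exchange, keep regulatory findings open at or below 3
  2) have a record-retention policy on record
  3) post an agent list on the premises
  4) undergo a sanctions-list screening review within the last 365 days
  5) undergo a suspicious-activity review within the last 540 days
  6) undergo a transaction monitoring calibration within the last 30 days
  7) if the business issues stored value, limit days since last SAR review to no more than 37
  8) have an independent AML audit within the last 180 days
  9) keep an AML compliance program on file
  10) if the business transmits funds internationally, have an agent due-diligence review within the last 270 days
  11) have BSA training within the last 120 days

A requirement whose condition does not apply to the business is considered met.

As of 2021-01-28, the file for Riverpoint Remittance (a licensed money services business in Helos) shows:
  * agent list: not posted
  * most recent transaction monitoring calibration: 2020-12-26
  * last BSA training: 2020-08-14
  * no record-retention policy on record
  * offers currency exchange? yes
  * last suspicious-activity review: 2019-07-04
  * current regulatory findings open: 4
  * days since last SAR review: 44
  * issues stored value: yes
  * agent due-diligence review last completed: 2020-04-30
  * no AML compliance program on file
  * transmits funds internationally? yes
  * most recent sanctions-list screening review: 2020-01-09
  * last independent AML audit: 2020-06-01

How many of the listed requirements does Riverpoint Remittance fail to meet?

1. condition 'offers currency exchange' holds; regulatory findings open 4 > 3 → not met
2. record-retention policy absent → not met
3. agent list absent → not met
4. sanctions-list screening review 385 days ago vs limit 365 → not met
5. suspicious-activity review 574 days ago vs limit 540 → not met
6. transaction monitoring calibration 33 days ago vs limit 30 → not met
7. condition 'issues stored value' holds; days since last SAR review 44 > 37 → not met
8. independent AML audit 241 days ago vs limit 180 → not met
9. AML compliance program absent → not met
10. condition 'transmits funds internationally' holds; agent due-diligence review 273 days ago vs limit 270 → not met
11. BSA training 167 days ago vs limit 120 → not met
Not met: 11 of 11

11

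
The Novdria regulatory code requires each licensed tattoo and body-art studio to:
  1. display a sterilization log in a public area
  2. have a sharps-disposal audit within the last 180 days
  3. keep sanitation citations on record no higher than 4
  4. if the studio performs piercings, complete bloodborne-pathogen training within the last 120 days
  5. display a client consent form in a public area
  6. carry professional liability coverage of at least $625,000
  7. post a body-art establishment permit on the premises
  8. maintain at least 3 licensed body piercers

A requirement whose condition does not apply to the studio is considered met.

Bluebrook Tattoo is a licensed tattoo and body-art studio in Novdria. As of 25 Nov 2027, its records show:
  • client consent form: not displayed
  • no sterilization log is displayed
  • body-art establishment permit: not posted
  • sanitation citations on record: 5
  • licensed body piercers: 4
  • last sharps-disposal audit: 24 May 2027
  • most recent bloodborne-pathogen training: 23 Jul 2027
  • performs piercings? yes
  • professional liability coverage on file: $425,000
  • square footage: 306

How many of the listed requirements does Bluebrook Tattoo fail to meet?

7

1. sterilization log absent → not met
2. sharps-disposal audit 185 days ago vs limit 180 → not met
3. sanitation citations on record 5 > 4 → not met
4. condition 'performs piercings' holds; bloodborne-pathogen training 125 days ago vs limit 120 → not met
5. client consent form absent → not met
6. professional liability coverage $425,000 < $625,000 → not met
7. body-art establishment permit absent → not met
8. licensed body piercers 4 ≥ 3 → met
Not met: 7 of 8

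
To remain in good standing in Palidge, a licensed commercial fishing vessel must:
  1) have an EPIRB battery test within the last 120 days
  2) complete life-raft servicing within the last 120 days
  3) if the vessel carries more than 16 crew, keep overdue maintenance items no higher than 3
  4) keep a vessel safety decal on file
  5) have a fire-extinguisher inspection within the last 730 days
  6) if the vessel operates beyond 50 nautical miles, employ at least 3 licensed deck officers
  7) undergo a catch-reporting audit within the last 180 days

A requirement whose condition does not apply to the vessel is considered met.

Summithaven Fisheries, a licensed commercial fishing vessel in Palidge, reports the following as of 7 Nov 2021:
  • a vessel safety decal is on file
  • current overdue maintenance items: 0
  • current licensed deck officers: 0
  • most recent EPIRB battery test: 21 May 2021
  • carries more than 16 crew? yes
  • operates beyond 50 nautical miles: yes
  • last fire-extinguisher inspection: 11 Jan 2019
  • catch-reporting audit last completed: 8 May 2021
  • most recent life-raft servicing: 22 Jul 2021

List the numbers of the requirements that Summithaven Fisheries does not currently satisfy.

1, 5, 6, 7

1. EPIRB battery test 170 days ago vs limit 120 → not met
2. life-raft servicing 108 days ago vs limit 120 → met
3. condition 'carries more than 16 crew' holds; overdue maintenance items 0 ≤ 3 → met
4. vessel safety decal present → met
5. fire-extinguisher inspection 1031 days ago vs limit 730 → not met
6. condition 'operates beyond 50 nautical miles' holds; licensed deck officers 0 < 3 → not met
7. catch-reporting audit 183 days ago vs limit 180 → not met
Not met: 1, 5, 6, 7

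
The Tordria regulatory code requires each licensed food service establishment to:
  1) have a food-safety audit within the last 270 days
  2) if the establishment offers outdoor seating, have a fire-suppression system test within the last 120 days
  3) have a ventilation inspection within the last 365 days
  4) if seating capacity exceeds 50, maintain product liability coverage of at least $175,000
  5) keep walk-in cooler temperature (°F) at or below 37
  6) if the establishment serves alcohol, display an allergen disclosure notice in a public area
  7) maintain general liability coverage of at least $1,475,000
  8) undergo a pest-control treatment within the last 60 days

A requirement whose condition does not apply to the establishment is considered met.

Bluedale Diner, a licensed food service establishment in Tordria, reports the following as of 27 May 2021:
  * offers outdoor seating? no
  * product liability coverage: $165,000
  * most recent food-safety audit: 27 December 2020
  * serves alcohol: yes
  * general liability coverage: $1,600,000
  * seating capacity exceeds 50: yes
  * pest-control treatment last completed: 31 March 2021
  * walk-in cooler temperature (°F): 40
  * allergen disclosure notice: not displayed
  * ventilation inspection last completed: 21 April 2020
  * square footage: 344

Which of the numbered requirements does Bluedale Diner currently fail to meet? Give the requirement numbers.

1. food-safety audit 151 days ago vs limit 270 → met
2. condition 'offers outdoor seating' does not hold → requirement n/a → met
3. ventilation inspection 401 days ago vs limit 365 → not met
4. condition 'seating capacity exceeds 50' holds; product liability coverage $165,000 < $175,000 → not met
5. walk-in cooler temperature (°F) 40 > 37 → not met
6. condition 'serves alcohol' holds; allergen disclosure notice absent → not met
7. general liability coverage $1,600,000 ≥ $1,475,000 → met
8. pest-control treatment 57 days ago vs limit 60 → met
Not met: 3, 4, 5, 6

3, 4, 5, 6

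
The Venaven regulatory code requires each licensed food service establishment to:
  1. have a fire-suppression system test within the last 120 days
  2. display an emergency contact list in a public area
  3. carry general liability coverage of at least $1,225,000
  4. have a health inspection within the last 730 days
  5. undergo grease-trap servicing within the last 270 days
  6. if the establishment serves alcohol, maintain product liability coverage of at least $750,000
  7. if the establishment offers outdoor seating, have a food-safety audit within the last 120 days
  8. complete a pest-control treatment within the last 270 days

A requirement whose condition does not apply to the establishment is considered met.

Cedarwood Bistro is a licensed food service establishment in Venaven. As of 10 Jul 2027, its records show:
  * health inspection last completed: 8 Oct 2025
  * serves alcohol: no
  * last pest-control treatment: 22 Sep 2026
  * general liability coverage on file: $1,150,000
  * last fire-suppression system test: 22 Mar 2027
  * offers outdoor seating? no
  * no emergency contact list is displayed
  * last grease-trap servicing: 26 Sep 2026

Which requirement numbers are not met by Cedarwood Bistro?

2, 3, 5, 8

1. fire-suppression system test 110 days ago vs limit 120 → met
2. emergency contact list absent → not met
3. general liability coverage $1,150,000 < $1,225,000 → not met
4. health inspection 640 days ago vs limit 730 → met
5. grease-trap servicing 287 days ago vs limit 270 → not met
6. condition 'serves alcohol' does not hold → requirement n/a → met
7. condition 'offers outdoor seating' does not hold → requirement n/a → met
8. pest-control treatment 291 days ago vs limit 270 → not met
Not met: 2, 3, 5, 8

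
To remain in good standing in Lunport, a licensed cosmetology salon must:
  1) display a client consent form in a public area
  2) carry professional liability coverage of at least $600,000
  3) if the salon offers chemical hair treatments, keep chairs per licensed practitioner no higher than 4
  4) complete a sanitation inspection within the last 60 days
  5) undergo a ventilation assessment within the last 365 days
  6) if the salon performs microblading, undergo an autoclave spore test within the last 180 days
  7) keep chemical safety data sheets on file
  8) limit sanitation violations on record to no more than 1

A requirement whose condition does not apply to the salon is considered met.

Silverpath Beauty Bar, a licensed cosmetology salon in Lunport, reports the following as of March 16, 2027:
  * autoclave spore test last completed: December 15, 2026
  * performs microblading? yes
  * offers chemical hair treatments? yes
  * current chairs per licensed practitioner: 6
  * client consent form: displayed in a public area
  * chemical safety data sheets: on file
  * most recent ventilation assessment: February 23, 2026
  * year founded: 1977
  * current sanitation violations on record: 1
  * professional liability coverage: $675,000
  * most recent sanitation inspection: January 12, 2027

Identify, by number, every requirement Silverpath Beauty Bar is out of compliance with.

1. client consent form present → met
2. professional liability coverage $675,000 ≥ $600,000 → met
3. condition 'offers chemical hair treatments' holds; chairs per licensed practitioner 6 > 4 → not met
4. sanitation inspection 63 days ago vs limit 60 → not met
5. ventilation assessment 386 days ago vs limit 365 → not met
6. condition 'performs microblading' holds; autoclave spore test 91 days ago vs limit 180 → met
7. chemical safety data sheets present → met
8. sanitation violations on record 1 ≤ 1 → met
Not met: 3, 4, 5

3, 4, 5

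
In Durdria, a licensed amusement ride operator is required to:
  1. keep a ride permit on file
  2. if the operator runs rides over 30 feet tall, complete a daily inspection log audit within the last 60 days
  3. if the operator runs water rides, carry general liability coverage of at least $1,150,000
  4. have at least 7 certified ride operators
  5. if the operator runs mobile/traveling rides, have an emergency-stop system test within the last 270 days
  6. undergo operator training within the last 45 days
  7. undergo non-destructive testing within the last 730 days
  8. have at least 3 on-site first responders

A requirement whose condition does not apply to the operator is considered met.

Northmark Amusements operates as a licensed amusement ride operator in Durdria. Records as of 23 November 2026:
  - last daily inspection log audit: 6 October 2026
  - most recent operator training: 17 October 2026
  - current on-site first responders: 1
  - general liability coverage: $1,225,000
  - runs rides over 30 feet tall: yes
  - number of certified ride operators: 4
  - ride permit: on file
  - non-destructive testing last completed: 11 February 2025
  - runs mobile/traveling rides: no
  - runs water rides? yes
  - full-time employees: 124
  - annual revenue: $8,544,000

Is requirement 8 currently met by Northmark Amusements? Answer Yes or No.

8. on-site first responders 1 < 3 → not met

No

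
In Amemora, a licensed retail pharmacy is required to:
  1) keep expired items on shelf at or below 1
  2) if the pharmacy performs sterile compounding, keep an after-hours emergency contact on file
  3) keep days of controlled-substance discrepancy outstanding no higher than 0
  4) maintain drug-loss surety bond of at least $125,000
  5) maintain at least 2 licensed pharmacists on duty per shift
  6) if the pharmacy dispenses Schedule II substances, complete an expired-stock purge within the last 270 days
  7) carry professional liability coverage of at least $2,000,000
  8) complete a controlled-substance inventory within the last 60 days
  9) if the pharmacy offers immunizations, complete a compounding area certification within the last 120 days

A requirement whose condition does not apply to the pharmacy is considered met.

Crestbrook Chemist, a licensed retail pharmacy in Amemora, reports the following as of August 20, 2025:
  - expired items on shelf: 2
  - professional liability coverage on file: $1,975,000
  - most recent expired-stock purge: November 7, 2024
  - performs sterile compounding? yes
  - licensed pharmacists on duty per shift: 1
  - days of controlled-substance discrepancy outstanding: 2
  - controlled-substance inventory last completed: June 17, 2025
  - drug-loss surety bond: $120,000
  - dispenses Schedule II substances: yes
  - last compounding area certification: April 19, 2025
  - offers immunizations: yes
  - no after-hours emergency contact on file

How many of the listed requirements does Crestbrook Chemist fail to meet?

1. expired items on shelf 2 > 1 → not met
2. condition 'performs sterile compounding' holds; after-hours emergency contact absent → not met
3. days of controlled-substance discrepancy outstanding 2 > 0 → not met
4. drug-loss surety bond $120,000 < $125,000 → not met
5. licensed pharmacists on duty per shift 1 < 2 → not met
6. condition 'dispenses Schedule II substances' holds; expired-stock purge 286 days ago vs limit 270 → not met
7. professional liability coverage $1,975,000 < $2,000,000 → not met
8. controlled-substance inventory 64 days ago vs limit 60 → not met
9. condition 'offers immunizations' holds; compounding area certification 123 days ago vs limit 120 → not met
Not met: 9 of 9

9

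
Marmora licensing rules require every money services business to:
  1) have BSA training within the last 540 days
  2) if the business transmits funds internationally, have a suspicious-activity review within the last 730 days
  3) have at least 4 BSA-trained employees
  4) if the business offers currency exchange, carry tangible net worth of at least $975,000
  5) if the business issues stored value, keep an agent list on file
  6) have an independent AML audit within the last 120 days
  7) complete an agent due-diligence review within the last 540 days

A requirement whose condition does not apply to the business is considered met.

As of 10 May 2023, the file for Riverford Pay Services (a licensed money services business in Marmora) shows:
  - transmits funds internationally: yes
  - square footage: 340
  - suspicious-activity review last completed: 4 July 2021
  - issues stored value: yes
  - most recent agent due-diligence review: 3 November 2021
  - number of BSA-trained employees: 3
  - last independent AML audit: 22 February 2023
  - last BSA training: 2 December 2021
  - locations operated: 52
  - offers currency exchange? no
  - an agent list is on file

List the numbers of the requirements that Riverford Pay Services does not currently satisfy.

3, 7

1. BSA training 524 days ago vs limit 540 → met
2. condition 'transmits funds internationally' holds; suspicious-activity review 675 days ago vs limit 730 → met
3. BSA-trained employees 3 < 4 → not met
4. condition 'offers currency exchange' does not hold → requirement n/a → met
5. condition 'issues stored value' holds; agent list present → met
6. independent AML audit 77 days ago vs limit 120 → met
7. agent due-diligence review 553 days ago vs limit 540 → not met
Not met: 3, 7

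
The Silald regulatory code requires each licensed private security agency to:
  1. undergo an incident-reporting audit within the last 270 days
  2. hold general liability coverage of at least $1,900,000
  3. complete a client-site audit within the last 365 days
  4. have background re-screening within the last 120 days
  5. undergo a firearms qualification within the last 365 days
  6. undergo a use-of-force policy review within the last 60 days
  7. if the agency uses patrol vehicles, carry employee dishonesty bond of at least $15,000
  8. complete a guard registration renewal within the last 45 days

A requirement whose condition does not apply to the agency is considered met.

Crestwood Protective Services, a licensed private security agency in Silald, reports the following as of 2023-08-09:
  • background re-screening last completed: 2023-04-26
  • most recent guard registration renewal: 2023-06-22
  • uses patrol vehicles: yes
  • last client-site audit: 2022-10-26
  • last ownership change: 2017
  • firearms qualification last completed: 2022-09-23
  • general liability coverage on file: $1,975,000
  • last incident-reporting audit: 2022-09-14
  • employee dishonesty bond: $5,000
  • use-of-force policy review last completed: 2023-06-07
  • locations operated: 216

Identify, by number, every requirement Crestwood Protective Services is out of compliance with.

1, 6, 7, 8

1. incident-reporting audit 329 days ago vs limit 270 → not met
2. general liability coverage $1,975,000 ≥ $1,900,000 → met
3. client-site audit 287 days ago vs limit 365 → met
4. background re-screening 105 days ago vs limit 120 → met
5. firearms qualification 320 days ago vs limit 365 → met
6. use-of-force policy review 63 days ago vs limit 60 → not met
7. condition 'uses patrol vehicles' holds; employee dishonesty bond $5,000 < $15,000 → not met
8. guard registration renewal 48 days ago vs limit 45 → not met
Not met: 1, 6, 7, 8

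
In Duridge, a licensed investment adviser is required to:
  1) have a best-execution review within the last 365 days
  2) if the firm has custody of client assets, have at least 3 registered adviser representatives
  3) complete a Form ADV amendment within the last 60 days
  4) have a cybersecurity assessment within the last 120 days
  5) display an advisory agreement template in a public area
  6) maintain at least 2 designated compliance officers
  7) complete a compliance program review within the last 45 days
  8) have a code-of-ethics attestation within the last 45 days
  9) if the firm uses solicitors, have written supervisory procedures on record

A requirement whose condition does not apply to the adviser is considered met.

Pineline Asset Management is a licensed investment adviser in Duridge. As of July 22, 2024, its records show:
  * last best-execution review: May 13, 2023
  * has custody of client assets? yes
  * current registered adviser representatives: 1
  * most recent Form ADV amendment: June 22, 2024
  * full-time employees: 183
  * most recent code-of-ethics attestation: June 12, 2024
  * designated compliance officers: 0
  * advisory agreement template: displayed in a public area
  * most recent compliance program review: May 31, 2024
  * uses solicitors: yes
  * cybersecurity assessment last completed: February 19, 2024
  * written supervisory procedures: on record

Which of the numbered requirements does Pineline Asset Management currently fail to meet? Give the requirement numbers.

1. best-execution review 436 days ago vs limit 365 → not met
2. condition 'has custody of client assets' holds; registered adviser representatives 1 < 3 → not met
3. Form ADV amendment 30 days ago vs limit 60 → met
4. cybersecurity assessment 154 days ago vs limit 120 → not met
5. advisory agreement template present → met
6. designated compliance officers 0 < 2 → not met
7. compliance program review 52 days ago vs limit 45 → not met
8. code-of-ethics attestation 40 days ago vs limit 45 → met
9. condition 'uses solicitors' holds; written supervisory procedures present → met
Not met: 1, 2, 4, 6, 7

1, 2, 4, 6, 7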